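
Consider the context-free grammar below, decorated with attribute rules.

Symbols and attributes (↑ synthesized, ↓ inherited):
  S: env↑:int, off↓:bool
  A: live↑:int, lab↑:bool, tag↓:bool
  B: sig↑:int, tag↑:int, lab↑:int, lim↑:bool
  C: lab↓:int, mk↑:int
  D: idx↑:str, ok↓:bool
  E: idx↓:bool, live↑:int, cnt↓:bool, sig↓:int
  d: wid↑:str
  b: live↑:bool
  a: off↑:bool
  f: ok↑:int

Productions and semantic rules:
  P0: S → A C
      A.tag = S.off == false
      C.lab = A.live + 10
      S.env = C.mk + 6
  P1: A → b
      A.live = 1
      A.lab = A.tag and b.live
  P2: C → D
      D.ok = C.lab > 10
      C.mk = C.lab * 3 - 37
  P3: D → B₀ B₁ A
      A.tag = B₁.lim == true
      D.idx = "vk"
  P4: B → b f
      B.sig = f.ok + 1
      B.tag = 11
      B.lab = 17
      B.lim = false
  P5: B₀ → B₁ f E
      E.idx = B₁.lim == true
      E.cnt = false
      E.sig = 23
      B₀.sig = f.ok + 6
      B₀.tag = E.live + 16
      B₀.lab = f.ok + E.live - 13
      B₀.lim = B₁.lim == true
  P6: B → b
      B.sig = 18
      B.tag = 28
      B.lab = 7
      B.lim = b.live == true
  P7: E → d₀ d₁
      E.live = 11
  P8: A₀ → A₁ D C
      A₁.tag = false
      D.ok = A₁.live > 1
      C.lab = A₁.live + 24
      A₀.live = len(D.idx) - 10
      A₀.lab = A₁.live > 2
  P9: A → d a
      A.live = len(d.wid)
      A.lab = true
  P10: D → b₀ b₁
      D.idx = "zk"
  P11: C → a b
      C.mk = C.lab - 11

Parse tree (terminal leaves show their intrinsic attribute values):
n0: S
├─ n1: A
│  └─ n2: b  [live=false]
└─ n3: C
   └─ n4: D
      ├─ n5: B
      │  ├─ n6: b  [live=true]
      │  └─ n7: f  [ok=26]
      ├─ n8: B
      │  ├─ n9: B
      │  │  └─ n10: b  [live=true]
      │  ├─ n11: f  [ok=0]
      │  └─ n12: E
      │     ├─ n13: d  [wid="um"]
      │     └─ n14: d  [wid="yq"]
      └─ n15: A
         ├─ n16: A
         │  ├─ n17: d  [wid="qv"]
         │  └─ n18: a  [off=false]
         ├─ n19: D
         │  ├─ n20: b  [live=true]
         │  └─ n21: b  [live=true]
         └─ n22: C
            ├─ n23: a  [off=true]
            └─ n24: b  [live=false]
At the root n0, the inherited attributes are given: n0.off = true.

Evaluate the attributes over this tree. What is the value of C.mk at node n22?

1. n0.off = true  [given at root]
2. n1.tag = false  [S.off == false]
3. n2.live = false  [terminal]
4. n1.live = 1  [1]
5. n1.lab = false  [A.tag and b.live]
6. n3.lab = 11  [A.live + 10]
7. n4.ok = true  [C.lab > 10]
8. n6.live = true  [terminal]
9. n7.ok = 26  [terminal]
10. n5.sig = 27  [f.ok + 1]
11. n5.tag = 11  [11]
12. n5.lab = 17  [17]
13. n5.lim = false  [false]
14. n10.live = true  [terminal]
15. n9.sig = 18  [18]
16. n9.tag = 28  [28]
17. n9.lab = 7  [7]
18. n9.lim = true  [b.live == true]
19. n11.ok = 0  [terminal]
20. n12.idx = true  [B₁.lim == true]
21. n12.cnt = false  [false]
22. n12.sig = 23  [23]
23. n13.wid = "um"  [terminal]
24. n14.wid = "yq"  [terminal]
25. n12.live = 11  [11]
26. n8.sig = 6  [f.ok + 6]
27. n8.tag = 27  [E.live + 16]
28. n8.lab = -2  [f.ok + E.live - 13]
29. n8.lim = true  [B₁.lim == true]
30. n15.tag = true  [B₁.lim == true]
31. n16.tag = false  [false]
32. n17.wid = "qv"  [terminal]
33. n18.off = false  [terminal]
34. n16.live = 2  [len(d.wid)]
35. n16.lab = true  [true]
36. n19.ok = true  [A₁.live > 1]
37. n20.live = true  [terminal]
38. n21.live = true  [terminal]
39. n19.idx = "zk"  ["zk"]
40. n22.lab = 26  [A₁.live + 24]
41. n23.off = true  [terminal]
42. n24.live = false  [terminal]
43. n22.mk = 15  [C.lab - 11]
44. n15.live = -8  [len(D.idx) - 10]
45. n15.lab = false  [A₁.live > 2]
46. n4.idx = "vk"  ["vk"]
47. n3.mk = -4  [C.lab * 3 - 37]
48. n0.env = 2  [C.mk + 6]

15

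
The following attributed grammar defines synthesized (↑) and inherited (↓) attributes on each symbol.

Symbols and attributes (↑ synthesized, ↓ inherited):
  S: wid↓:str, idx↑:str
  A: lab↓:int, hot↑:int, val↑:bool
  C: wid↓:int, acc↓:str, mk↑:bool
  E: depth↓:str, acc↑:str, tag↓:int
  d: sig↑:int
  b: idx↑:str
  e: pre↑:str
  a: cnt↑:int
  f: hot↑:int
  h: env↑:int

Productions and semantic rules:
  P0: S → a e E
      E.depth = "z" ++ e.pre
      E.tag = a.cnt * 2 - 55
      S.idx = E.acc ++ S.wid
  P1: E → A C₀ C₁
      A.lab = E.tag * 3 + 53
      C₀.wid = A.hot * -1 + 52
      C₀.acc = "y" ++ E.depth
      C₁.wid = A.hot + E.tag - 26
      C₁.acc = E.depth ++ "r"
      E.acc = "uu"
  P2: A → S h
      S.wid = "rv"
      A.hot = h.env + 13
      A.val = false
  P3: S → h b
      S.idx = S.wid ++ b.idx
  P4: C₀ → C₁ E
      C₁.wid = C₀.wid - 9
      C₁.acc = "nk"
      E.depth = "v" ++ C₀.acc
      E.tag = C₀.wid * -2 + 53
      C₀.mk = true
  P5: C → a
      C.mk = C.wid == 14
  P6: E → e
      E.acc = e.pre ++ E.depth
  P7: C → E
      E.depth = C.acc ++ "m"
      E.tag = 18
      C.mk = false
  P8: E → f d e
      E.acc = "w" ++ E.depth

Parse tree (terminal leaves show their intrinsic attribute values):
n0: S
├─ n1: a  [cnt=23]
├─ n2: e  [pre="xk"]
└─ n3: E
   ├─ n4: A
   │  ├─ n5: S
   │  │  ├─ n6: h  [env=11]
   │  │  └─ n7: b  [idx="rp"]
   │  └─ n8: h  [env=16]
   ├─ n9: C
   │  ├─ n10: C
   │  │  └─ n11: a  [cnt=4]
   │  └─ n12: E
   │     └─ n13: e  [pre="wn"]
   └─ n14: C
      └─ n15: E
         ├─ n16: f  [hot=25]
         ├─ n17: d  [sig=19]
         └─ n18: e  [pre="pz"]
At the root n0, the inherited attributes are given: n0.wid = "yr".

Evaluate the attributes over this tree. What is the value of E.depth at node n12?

"vyzxk"

1. n0.wid = "yr"  [given at root]
2. n1.cnt = 23  [terminal]
3. n2.pre = "xk"  [terminal]
4. n3.depth = "zxk"  ["z" ++ e.pre]
5. n3.tag = -9  [a.cnt * 2 - 55]
6. n4.lab = 26  [E.tag * 3 + 53]
7. n5.wid = "rv"  ["rv"]
8. n6.env = 11  [terminal]
9. n7.idx = "rp"  [terminal]
10. n5.idx = "rvrp"  [S.wid ++ b.idx]
11. n8.env = 16  [terminal]
12. n4.hot = 29  [h.env + 13]
13. n4.val = false  [false]
14. n9.wid = 23  [A.hot * -1 + 52]
15. n9.acc = "yzxk"  ["y" ++ E.depth]
16. n10.wid = 14  [C₀.wid - 9]
17. n10.acc = "nk"  ["nk"]
18. n11.cnt = 4  [terminal]
19. n10.mk = true  [C.wid == 14]
20. n12.depth = "vyzxk"  ["v" ++ C₀.acc]
21. n12.tag = 7  [C₀.wid * -2 + 53]
22. n13.pre = "wn"  [terminal]
23. n12.acc = "wnvyzxk"  [e.pre ++ E.depth]
24. n9.mk = true  [true]
25. n14.wid = -6  [A.hot + E.tag - 26]
26. n14.acc = "zxkr"  [E.depth ++ "r"]
27. n15.depth = "zxkrm"  [C.acc ++ "m"]
28. n15.tag = 18  [18]
29. n16.hot = 25  [terminal]
30. n17.sig = 19  [terminal]
31. n18.pre = "pz"  [terminal]
32. n15.acc = "wzxkrm"  ["w" ++ E.depth]
33. n14.mk = false  [false]
34. n3.acc = "uu"  ["uu"]
35. n0.idx = "uuyr"  [E.acc ++ S.wid]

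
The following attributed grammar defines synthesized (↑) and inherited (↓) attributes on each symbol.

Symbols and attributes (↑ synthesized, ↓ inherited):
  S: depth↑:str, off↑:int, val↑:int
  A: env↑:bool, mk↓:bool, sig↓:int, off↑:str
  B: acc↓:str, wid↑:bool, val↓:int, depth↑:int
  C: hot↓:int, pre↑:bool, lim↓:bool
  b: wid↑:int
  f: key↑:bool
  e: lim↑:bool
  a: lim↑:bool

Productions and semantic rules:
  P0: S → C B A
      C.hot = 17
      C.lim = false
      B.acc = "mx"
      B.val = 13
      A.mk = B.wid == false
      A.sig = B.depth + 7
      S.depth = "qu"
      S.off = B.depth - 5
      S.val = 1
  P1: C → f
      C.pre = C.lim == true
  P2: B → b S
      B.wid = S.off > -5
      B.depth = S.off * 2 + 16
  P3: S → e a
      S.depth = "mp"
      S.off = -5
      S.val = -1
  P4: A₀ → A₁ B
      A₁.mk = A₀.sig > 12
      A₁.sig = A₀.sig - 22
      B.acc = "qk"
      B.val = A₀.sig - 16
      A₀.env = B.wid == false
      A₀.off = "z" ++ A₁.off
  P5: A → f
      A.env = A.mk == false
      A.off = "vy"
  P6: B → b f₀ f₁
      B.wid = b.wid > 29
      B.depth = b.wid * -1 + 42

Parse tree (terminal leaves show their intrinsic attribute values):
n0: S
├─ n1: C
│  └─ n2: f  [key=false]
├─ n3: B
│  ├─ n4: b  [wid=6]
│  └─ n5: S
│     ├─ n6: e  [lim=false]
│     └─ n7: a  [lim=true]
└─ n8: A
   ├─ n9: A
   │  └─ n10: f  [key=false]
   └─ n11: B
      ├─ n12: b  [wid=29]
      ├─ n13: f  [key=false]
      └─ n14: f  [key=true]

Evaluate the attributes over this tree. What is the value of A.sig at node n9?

1. n1.hot = 17  [17]
2. n1.lim = false  [false]
3. n2.key = false  [terminal]
4. n1.pre = false  [C.lim == true]
5. n3.acc = "mx"  ["mx"]
6. n3.val = 13  [13]
7. n4.wid = 6  [terminal]
8. n6.lim = false  [terminal]
9. n7.lim = true  [terminal]
10. n5.depth = "mp"  ["mp"]
11. n5.off = -5  [-5]
12. n5.val = -1  [-1]
13. n3.wid = false  [S.off > -5]
14. n3.depth = 6  [S.off * 2 + 16]
15. n8.mk = true  [B.wid == false]
16. n8.sig = 13  [B.depth + 7]
17. n9.mk = true  [A₀.sig > 12]
18. n9.sig = -9  [A₀.sig - 22]
19. n10.key = false  [terminal]
20. n9.env = false  [A.mk == false]
21. n9.off = "vy"  ["vy"]
22. n11.acc = "qk"  ["qk"]
23. n11.val = -3  [A₀.sig - 16]
24. n12.wid = 29  [terminal]
25. n13.key = false  [terminal]
26. n14.key = true  [terminal]
27. n11.wid = false  [b.wid > 29]
28. n11.depth = 13  [b.wid * -1 + 42]
29. n8.env = true  [B.wid == false]
30. n8.off = "zvy"  ["z" ++ A₁.off]
31. n0.depth = "qu"  ["qu"]
32. n0.off = 1  [B.depth - 5]
33. n0.val = 1  [1]

-9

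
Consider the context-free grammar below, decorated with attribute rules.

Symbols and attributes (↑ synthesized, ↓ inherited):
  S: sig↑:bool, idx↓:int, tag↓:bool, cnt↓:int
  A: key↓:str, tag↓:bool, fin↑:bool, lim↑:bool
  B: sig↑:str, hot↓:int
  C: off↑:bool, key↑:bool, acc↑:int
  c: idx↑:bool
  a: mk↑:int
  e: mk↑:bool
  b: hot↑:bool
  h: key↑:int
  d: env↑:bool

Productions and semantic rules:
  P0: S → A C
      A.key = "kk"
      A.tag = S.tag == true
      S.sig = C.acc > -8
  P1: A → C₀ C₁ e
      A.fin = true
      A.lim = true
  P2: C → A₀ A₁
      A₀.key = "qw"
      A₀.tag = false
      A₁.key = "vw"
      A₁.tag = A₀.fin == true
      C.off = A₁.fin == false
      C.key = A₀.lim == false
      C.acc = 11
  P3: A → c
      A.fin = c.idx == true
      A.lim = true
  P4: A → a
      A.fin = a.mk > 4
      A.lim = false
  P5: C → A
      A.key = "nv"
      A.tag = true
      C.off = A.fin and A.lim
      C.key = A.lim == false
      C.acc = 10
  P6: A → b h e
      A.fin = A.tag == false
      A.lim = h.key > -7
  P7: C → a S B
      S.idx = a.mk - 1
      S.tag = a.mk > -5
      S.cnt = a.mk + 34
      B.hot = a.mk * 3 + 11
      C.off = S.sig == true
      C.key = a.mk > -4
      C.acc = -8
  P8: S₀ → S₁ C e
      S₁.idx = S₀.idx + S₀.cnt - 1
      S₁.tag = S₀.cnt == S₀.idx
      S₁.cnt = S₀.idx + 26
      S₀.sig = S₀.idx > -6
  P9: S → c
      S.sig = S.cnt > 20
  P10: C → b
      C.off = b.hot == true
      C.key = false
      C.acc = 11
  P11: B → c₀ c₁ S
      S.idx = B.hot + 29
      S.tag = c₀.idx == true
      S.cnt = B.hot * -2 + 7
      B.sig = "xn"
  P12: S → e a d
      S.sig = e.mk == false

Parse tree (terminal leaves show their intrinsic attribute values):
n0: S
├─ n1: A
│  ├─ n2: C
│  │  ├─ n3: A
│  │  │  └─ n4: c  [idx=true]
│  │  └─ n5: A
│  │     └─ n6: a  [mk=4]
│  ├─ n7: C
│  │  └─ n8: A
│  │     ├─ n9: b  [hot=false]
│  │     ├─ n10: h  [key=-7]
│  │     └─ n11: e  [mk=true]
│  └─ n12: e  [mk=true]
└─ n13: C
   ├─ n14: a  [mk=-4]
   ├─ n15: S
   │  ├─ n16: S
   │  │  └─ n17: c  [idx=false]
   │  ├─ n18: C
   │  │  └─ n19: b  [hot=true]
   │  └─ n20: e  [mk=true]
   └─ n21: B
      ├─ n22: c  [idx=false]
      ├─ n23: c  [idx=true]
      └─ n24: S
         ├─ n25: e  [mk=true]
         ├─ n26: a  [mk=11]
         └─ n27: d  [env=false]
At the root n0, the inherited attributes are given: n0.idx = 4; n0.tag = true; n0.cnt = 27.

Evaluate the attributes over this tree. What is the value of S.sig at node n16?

true

1. n0.idx = 4  [given at root]
2. n0.tag = true  [given at root]
3. n0.cnt = 27  [given at root]
4. n1.key = "kk"  ["kk"]
5. n1.tag = true  [S.tag == true]
6. n3.key = "qw"  ["qw"]
7. n3.tag = false  [false]
8. n4.idx = true  [terminal]
9. n3.fin = true  [c.idx == true]
10. n3.lim = true  [true]
11. n5.key = "vw"  ["vw"]
12. n5.tag = true  [A₀.fin == true]
13. n6.mk = 4  [terminal]
14. n5.fin = false  [a.mk > 4]
15. n5.lim = false  [false]
16. n2.off = true  [A₁.fin == false]
17. n2.key = false  [A₀.lim == false]
18. n2.acc = 11  [11]
19. n8.key = "nv"  ["nv"]
20. n8.tag = true  [true]
21. n9.hot = false  [terminal]
22. n10.key = -7  [terminal]
23. n11.mk = true  [terminal]
24. n8.fin = false  [A.tag == false]
25. n8.lim = false  [h.key > -7]
26. n7.off = false  [A.fin and A.lim]
27. n7.key = true  [A.lim == false]
28. n7.acc = 10  [10]
29. n12.mk = true  [terminal]
30. n1.fin = true  [true]
31. n1.lim = true  [true]
32. n14.mk = -4  [terminal]
33. n15.idx = -5  [a.mk - 1]
34. n15.tag = true  [a.mk > -5]
35. n15.cnt = 30  [a.mk + 34]
36. n16.idx = 24  [S₀.idx + S₀.cnt - 1]
37. n16.tag = false  [S₀.cnt == S₀.idx]
38. n16.cnt = 21  [S₀.idx + 26]
39. n17.idx = false  [terminal]
40. n16.sig = true  [S.cnt > 20]
41. n19.hot = true  [terminal]
42. n18.off = true  [b.hot == true]
43. n18.key = false  [false]
44. n18.acc = 11  [11]
45. n20.mk = true  [terminal]
46. n15.sig = true  [S₀.idx > -6]
47. n21.hot = -1  [a.mk * 3 + 11]
48. n22.idx = false  [terminal]
49. n23.idx = true  [terminal]
50. n24.idx = 28  [B.hot + 29]
51. n24.tag = false  [c₀.idx == true]
52. n24.cnt = 9  [B.hot * -2 + 7]
53. n25.mk = true  [terminal]
54. n26.mk = 11  [terminal]
55. n27.env = false  [terminal]
56. n24.sig = false  [e.mk == false]
57. n21.sig = "xn"  ["xn"]
58. n13.off = true  [S.sig == true]
59. n13.key = false  [a.mk > -4]
60. n13.acc = -8  [-8]
61. n0.sig = false  [C.acc > -8]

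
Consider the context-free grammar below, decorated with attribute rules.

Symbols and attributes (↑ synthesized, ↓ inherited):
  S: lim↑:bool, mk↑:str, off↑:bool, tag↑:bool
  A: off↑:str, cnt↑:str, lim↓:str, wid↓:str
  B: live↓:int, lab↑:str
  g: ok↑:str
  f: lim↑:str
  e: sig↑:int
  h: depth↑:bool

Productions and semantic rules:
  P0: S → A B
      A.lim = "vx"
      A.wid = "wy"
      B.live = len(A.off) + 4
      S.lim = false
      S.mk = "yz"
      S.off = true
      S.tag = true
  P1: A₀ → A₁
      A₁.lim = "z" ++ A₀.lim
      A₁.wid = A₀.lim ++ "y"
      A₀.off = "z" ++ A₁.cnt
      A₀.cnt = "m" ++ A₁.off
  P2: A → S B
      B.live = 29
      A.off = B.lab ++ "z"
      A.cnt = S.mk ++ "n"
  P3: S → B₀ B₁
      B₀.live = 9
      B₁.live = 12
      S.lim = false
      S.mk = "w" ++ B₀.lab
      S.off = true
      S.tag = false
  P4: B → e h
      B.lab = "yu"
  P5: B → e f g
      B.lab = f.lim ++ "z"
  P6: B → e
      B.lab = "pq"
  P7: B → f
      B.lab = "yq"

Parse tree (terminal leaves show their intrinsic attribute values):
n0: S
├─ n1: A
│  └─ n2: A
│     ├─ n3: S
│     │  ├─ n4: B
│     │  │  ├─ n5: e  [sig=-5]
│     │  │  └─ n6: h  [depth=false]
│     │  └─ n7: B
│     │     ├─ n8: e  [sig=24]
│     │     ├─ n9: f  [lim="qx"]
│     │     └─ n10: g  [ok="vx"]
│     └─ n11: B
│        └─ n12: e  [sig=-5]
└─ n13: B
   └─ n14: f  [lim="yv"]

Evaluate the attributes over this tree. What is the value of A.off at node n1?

"zwyun"

1. n1.lim = "vx"  ["vx"]
2. n1.wid = "wy"  ["wy"]
3. n2.lim = "zvx"  ["z" ++ A₀.lim]
4. n2.wid = "vxy"  [A₀.lim ++ "y"]
5. n4.live = 9  [9]
6. n5.sig = -5  [terminal]
7. n6.depth = false  [terminal]
8. n4.lab = "yu"  ["yu"]
9. n7.live = 12  [12]
10. n8.sig = 24  [terminal]
11. n9.lim = "qx"  [terminal]
12. n10.ok = "vx"  [terminal]
13. n7.lab = "qxz"  [f.lim ++ "z"]
14. n3.lim = false  [false]
15. n3.mk = "wyu"  ["w" ++ B₀.lab]
16. n3.off = true  [true]
17. n3.tag = false  [false]
18. n11.live = 29  [29]
19. n12.sig = -5  [terminal]
20. n11.lab = "pq"  ["pq"]
21. n2.off = "pqz"  [B.lab ++ "z"]
22. n2.cnt = "wyun"  [S.mk ++ "n"]
23. n1.off = "zwyun"  ["z" ++ A₁.cnt]
24. n1.cnt = "mpqz"  ["m" ++ A₁.off]
25. n13.live = 9  [len(A.off) + 4]
26. n14.lim = "yv"  [terminal]
27. n13.lab = "yq"  ["yq"]
28. n0.lim = false  [false]
29. n0.mk = "yz"  ["yz"]
30. n0.off = true  [true]
31. n0.tag = true  [true]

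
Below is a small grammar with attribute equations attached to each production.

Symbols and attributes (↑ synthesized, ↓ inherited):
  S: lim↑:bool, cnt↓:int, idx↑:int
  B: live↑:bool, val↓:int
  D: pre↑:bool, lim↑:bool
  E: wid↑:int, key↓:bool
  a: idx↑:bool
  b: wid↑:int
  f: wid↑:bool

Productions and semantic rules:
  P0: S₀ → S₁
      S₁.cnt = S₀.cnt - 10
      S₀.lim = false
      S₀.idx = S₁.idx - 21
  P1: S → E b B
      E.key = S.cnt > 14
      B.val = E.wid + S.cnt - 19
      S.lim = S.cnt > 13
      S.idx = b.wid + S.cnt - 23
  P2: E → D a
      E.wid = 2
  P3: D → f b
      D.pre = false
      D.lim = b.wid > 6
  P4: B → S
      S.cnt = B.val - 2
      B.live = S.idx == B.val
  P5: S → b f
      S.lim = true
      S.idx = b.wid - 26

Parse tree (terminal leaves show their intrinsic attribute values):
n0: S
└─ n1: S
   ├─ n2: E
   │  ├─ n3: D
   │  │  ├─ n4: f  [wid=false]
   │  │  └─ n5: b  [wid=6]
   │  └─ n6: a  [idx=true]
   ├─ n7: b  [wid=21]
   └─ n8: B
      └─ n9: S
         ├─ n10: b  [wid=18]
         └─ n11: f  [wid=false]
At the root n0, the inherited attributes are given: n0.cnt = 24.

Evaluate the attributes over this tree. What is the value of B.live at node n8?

1. n0.cnt = 24  [given at root]
2. n1.cnt = 14  [S₀.cnt - 10]
3. n2.key = false  [S.cnt > 14]
4. n4.wid = false  [terminal]
5. n5.wid = 6  [terminal]
6. n3.pre = false  [false]
7. n3.lim = false  [b.wid > 6]
8. n6.idx = true  [terminal]
9. n2.wid = 2  [2]
10. n7.wid = 21  [terminal]
11. n8.val = -3  [E.wid + S.cnt - 19]
12. n9.cnt = -5  [B.val - 2]
13. n10.wid = 18  [terminal]
14. n11.wid = false  [terminal]
15. n9.lim = true  [true]
16. n9.idx = -8  [b.wid - 26]
17. n8.live = false  [S.idx == B.val]
18. n1.lim = true  [S.cnt > 13]
19. n1.idx = 12  [b.wid + S.cnt - 23]
20. n0.lim = false  [false]
21. n0.idx = -9  [S₁.idx - 21]

false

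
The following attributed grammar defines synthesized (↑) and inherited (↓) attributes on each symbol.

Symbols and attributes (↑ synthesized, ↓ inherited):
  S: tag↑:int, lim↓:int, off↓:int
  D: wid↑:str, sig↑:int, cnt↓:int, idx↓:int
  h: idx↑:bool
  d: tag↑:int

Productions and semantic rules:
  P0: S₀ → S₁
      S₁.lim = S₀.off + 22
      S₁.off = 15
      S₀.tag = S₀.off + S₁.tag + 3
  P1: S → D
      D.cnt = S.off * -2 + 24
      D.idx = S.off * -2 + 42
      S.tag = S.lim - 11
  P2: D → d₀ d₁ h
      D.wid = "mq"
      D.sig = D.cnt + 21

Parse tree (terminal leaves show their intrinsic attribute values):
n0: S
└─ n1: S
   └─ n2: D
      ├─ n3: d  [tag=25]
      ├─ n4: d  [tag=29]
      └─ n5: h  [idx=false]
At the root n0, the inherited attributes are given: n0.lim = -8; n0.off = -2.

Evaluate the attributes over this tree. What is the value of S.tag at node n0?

10

1. n0.lim = -8  [given at root]
2. n0.off = -2  [given at root]
3. n1.lim = 20  [S₀.off + 22]
4. n1.off = 15  [15]
5. n2.cnt = -6  [S.off * -2 + 24]
6. n2.idx = 12  [S.off * -2 + 42]
7. n3.tag = 25  [terminal]
8. n4.tag = 29  [terminal]
9. n5.idx = false  [terminal]
10. n2.wid = "mq"  ["mq"]
11. n2.sig = 15  [D.cnt + 21]
12. n1.tag = 9  [S.lim - 11]
13. n0.tag = 10  [S₀.off + S₁.tag + 3]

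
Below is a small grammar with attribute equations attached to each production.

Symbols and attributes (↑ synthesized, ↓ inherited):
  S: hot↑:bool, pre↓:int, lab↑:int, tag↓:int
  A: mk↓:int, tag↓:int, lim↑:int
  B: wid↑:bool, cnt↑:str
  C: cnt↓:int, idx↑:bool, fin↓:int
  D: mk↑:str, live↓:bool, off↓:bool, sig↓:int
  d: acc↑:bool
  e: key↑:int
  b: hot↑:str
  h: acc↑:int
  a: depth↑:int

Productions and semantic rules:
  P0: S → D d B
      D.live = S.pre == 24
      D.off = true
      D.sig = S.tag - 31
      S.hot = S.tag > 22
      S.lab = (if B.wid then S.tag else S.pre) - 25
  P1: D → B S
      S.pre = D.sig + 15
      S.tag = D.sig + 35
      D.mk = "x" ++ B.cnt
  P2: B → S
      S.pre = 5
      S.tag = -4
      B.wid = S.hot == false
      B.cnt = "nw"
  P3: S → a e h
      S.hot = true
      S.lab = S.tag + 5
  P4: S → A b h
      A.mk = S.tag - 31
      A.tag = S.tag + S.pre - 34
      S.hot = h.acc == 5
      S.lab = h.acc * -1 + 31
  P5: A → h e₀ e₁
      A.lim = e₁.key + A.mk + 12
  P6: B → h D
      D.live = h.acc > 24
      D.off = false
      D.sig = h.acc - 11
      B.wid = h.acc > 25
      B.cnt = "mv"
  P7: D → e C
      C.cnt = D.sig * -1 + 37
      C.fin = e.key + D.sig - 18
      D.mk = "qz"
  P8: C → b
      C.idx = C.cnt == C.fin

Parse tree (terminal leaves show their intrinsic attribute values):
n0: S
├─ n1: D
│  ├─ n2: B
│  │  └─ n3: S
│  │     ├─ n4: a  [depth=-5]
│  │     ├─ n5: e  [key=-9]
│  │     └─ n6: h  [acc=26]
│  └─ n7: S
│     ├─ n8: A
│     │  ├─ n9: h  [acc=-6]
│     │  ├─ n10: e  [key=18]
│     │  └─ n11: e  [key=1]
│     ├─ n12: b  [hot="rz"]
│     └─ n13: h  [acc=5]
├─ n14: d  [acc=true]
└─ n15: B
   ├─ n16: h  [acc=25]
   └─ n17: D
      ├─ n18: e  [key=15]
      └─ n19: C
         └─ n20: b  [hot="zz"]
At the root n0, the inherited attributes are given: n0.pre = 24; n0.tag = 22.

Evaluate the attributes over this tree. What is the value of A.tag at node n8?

-2

1. n0.pre = 24  [given at root]
2. n0.tag = 22  [given at root]
3. n1.live = true  [S.pre == 24]
4. n1.off = true  [true]
5. n1.sig = -9  [S.tag - 31]
6. n3.pre = 5  [5]
7. n3.tag = -4  [-4]
8. n4.depth = -5  [terminal]
9. n5.key = -9  [terminal]
10. n6.acc = 26  [terminal]
11. n3.hot = true  [true]
12. n3.lab = 1  [S.tag + 5]
13. n2.wid = false  [S.hot == false]
14. n2.cnt = "nw"  ["nw"]
15. n7.pre = 6  [D.sig + 15]
16. n7.tag = 26  [D.sig + 35]
17. n8.mk = -5  [S.tag - 31]
18. n8.tag = -2  [S.tag + S.pre - 34]
19. n9.acc = -6  [terminal]
20. n10.key = 18  [terminal]
21. n11.key = 1  [terminal]
22. n8.lim = 8  [e₁.key + A.mk + 12]
23. n12.hot = "rz"  [terminal]
24. n13.acc = 5  [terminal]
25. n7.hot = true  [h.acc == 5]
26. n7.lab = 26  [h.acc * -1 + 31]
27. n1.mk = "xnw"  ["x" ++ B.cnt]
28. n14.acc = true  [terminal]
29. n16.acc = 25  [terminal]
30. n17.live = true  [h.acc > 24]
31. n17.off = false  [false]
32. n17.sig = 14  [h.acc - 11]
33. n18.key = 15  [terminal]
34. n19.cnt = 23  [D.sig * -1 + 37]
35. n19.fin = 11  [e.key + D.sig - 18]
36. n20.hot = "zz"  [terminal]
37. n19.idx = false  [C.cnt == C.fin]
38. n17.mk = "qz"  ["qz"]
39. n15.wid = false  [h.acc > 25]
40. n15.cnt = "mv"  ["mv"]
41. n0.hot = false  [S.tag > 22]
42. n0.lab = -1  [(if B.wid then S.tag else S.pre) - 25]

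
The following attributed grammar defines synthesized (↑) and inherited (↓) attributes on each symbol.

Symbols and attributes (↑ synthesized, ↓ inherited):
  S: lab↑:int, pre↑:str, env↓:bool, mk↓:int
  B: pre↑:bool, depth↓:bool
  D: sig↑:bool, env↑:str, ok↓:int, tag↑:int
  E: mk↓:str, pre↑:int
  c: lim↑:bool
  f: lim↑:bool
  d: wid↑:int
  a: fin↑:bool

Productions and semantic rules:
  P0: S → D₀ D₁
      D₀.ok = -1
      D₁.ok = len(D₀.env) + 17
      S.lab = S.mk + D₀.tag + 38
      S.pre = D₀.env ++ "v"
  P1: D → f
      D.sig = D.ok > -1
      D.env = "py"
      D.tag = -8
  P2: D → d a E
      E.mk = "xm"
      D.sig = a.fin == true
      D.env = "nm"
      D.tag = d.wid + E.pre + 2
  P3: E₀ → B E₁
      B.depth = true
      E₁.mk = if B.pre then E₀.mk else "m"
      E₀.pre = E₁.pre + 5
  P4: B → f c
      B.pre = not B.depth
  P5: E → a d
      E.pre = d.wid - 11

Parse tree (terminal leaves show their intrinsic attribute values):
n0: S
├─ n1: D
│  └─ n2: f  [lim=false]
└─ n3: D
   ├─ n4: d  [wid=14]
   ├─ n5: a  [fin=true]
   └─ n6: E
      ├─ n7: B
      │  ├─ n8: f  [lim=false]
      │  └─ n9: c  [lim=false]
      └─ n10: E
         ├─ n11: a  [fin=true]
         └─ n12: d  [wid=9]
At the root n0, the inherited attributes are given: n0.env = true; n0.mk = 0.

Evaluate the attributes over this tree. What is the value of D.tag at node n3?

1. n0.env = true  [given at root]
2. n0.mk = 0  [given at root]
3. n1.ok = -1  [-1]
4. n2.lim = false  [terminal]
5. n1.sig = false  [D.ok > -1]
6. n1.env = "py"  ["py"]
7. n1.tag = -8  [-8]
8. n3.ok = 19  [len(D₀.env) + 17]
9. n4.wid = 14  [terminal]
10. n5.fin = true  [terminal]
11. n6.mk = "xm"  ["xm"]
12. n7.depth = true  [true]
13. n8.lim = false  [terminal]
14. n9.lim = false  [terminal]
15. n7.pre = false  [not B.depth]
16. n10.mk = "m"  [if B.pre then E₀.mk else "m"]
17. n11.fin = true  [terminal]
18. n12.wid = 9  [terminal]
19. n10.pre = -2  [d.wid - 11]
20. n6.pre = 3  [E₁.pre + 5]
21. n3.sig = true  [a.fin == true]
22. n3.env = "nm"  ["nm"]
23. n3.tag = 19  [d.wid + E.pre + 2]
24. n0.lab = 30  [S.mk + D₀.tag + 38]
25. n0.pre = "pyv"  [D₀.env ++ "v"]

19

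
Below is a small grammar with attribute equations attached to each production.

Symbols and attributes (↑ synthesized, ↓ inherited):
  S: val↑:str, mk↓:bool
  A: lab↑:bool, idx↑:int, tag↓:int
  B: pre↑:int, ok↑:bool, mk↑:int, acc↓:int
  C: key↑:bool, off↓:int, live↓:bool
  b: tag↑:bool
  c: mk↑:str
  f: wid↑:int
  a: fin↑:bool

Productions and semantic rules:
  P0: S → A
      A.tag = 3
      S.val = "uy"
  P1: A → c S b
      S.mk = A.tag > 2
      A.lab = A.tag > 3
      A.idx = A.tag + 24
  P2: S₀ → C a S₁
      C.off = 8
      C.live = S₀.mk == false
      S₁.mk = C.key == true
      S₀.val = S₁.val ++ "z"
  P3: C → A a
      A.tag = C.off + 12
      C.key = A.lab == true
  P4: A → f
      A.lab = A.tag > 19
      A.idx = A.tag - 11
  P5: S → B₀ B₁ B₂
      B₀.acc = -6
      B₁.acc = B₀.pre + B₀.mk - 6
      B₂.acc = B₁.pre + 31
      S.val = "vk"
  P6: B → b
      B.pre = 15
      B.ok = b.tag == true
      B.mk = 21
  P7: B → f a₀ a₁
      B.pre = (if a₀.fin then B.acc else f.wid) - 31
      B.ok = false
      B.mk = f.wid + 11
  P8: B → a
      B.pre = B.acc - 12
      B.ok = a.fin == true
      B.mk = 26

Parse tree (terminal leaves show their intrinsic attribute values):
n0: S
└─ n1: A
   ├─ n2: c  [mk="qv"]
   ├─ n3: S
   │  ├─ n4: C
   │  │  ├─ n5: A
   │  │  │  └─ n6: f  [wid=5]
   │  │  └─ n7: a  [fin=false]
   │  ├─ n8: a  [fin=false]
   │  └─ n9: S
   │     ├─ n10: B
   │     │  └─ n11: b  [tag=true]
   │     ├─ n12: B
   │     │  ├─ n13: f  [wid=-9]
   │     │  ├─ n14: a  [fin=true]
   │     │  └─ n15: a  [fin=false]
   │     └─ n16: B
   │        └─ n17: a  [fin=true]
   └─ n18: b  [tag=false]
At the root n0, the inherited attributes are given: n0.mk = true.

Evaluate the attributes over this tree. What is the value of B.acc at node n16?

30

1. n0.mk = true  [given at root]
2. n1.tag = 3  [3]
3. n2.mk = "qv"  [terminal]
4. n3.mk = true  [A.tag > 2]
5. n4.off = 8  [8]
6. n4.live = false  [S₀.mk == false]
7. n5.tag = 20  [C.off + 12]
8. n6.wid = 5  [terminal]
9. n5.lab = true  [A.tag > 19]
10. n5.idx = 9  [A.tag - 11]
11. n7.fin = false  [terminal]
12. n4.key = true  [A.lab == true]
13. n8.fin = false  [terminal]
14. n9.mk = true  [C.key == true]
15. n10.acc = -6  [-6]
16. n11.tag = true  [terminal]
17. n10.pre = 15  [15]
18. n10.ok = true  [b.tag == true]
19. n10.mk = 21  [21]
20. n12.acc = 30  [B₀.pre + B₀.mk - 6]
21. n13.wid = -9  [terminal]
22. n14.fin = true  [terminal]
23. n15.fin = false  [terminal]
24. n12.pre = -1  [(if a₀.fin then B.acc else f.wid) - 31]
25. n12.ok = false  [false]
26. n12.mk = 2  [f.wid + 11]
27. n16.acc = 30  [B₁.pre + 31]
28. n17.fin = true  [terminal]
29. n16.pre = 18  [B.acc - 12]
30. n16.ok = true  [a.fin == true]
31. n16.mk = 26  [26]
32. n9.val = "vk"  ["vk"]
33. n3.val = "vkz"  [S₁.val ++ "z"]
34. n18.tag = false  [terminal]
35. n1.lab = false  [A.tag > 3]
36. n1.idx = 27  [A.tag + 24]
37. n0.val = "uy"  ["uy"]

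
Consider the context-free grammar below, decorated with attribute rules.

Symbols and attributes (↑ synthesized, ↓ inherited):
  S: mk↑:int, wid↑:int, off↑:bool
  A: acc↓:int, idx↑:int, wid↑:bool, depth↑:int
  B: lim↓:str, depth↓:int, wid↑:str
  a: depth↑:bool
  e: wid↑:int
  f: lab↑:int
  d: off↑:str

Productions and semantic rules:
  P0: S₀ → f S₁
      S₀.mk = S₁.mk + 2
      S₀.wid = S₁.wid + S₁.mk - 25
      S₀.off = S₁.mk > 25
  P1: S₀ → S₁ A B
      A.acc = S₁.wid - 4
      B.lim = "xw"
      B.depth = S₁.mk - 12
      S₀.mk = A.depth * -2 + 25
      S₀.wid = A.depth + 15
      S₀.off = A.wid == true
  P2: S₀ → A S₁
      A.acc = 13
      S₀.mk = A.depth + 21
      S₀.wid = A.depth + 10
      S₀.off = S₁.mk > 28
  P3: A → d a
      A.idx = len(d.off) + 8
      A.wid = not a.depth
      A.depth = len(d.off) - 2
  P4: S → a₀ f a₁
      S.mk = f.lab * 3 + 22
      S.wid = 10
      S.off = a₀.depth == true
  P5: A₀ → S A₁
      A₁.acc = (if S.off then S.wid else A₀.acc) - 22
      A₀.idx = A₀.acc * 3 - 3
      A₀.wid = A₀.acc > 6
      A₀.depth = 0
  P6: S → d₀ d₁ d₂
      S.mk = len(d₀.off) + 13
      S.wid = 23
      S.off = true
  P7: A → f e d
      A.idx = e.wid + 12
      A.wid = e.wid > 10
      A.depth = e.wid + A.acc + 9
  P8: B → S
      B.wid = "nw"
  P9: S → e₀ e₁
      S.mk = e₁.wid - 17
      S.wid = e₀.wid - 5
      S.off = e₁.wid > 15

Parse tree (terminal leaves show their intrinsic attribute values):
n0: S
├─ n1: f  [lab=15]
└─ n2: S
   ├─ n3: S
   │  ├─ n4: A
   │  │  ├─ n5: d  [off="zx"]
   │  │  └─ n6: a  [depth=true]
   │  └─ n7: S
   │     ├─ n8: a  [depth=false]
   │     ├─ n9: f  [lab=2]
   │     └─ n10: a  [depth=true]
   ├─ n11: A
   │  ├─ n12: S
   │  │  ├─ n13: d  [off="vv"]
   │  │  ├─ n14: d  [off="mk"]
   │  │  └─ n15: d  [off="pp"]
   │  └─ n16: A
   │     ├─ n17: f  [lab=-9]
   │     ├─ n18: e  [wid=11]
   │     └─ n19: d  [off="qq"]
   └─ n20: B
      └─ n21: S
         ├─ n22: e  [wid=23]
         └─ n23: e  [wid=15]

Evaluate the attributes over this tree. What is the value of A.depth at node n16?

21

1. n1.lab = 15  [terminal]
2. n4.acc = 13  [13]
3. n5.off = "zx"  [terminal]
4. n6.depth = true  [terminal]
5. n4.idx = 10  [len(d.off) + 8]
6. n4.wid = false  [not a.depth]
7. n4.depth = 0  [len(d.off) - 2]
8. n8.depth = false  [terminal]
9. n9.lab = 2  [terminal]
10. n10.depth = true  [terminal]
11. n7.mk = 28  [f.lab * 3 + 22]
12. n7.wid = 10  [10]
13. n7.off = false  [a₀.depth == true]
14. n3.mk = 21  [A.depth + 21]
15. n3.wid = 10  [A.depth + 10]
16. n3.off = false  [S₁.mk > 28]
17. n11.acc = 6  [S₁.wid - 4]
18. n13.off = "vv"  [terminal]
19. n14.off = "mk"  [terminal]
20. n15.off = "pp"  [terminal]
21. n12.mk = 15  [len(d₀.off) + 13]
22. n12.wid = 23  [23]
23. n12.off = true  [true]
24. n16.acc = 1  [(if S.off then S.wid else A₀.acc) - 22]
25. n17.lab = -9  [terminal]
26. n18.wid = 11  [terminal]
27. n19.off = "qq"  [terminal]
28. n16.idx = 23  [e.wid + 12]
29. n16.wid = true  [e.wid > 10]
30. n16.depth = 21  [e.wid + A.acc + 9]
31. n11.idx = 15  [A₀.acc * 3 - 3]
32. n11.wid = false  [A₀.acc > 6]
33. n11.depth = 0  [0]
34. n20.lim = "xw"  ["xw"]
35. n20.depth = 9  [S₁.mk - 12]
36. n22.wid = 23  [terminal]
37. n23.wid = 15  [terminal]
38. n21.mk = -2  [e₁.wid - 17]
39. n21.wid = 18  [e₀.wid - 5]
40. n21.off = false  [e₁.wid > 15]
41. n20.wid = "nw"  ["nw"]
42. n2.mk = 25  [A.depth * -2 + 25]
43. n2.wid = 15  [A.depth + 15]
44. n2.off = false  [A.wid == true]
45. n0.mk = 27  [S₁.mk + 2]
46. n0.wid = 15  [S₁.wid + S₁.mk - 25]
47. n0.off = false  [S₁.mk > 25]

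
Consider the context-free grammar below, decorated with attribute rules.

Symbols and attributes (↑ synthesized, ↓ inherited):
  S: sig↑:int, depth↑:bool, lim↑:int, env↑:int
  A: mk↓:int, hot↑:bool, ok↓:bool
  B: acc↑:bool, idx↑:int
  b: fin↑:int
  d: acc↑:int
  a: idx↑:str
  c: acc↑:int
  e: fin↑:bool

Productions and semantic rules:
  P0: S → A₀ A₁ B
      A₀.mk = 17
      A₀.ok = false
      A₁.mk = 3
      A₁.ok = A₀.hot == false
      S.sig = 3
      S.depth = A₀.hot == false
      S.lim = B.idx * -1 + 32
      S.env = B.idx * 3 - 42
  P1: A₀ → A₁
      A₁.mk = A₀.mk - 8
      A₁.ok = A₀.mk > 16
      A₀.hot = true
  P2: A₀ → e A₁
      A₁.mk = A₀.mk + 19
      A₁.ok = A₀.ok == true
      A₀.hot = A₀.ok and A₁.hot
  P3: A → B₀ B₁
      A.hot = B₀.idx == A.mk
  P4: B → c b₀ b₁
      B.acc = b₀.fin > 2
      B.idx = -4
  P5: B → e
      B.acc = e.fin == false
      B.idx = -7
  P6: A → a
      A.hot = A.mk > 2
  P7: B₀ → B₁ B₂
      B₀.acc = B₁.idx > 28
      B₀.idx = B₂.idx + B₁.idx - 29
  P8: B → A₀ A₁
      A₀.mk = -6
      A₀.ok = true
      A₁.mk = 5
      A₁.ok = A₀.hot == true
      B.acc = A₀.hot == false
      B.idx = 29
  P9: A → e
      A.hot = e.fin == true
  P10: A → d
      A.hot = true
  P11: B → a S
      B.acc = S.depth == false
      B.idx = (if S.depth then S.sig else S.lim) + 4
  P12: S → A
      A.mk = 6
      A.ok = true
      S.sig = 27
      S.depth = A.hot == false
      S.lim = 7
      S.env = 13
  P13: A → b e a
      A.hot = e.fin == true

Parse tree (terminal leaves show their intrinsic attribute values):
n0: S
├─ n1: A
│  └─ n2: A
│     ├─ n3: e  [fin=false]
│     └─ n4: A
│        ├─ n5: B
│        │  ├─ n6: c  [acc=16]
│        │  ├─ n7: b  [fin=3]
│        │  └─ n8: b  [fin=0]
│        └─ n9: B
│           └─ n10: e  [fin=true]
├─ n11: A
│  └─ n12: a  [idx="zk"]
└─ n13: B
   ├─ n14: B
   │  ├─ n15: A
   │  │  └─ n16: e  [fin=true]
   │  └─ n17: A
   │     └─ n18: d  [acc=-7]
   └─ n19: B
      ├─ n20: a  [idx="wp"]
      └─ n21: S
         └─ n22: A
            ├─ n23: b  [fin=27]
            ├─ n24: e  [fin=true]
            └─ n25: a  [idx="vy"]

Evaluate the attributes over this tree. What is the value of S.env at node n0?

1. n1.mk = 17  [17]
2. n1.ok = false  [false]
3. n2.mk = 9  [A₀.mk - 8]
4. n2.ok = true  [A₀.mk > 16]
5. n3.fin = false  [terminal]
6. n4.mk = 28  [A₀.mk + 19]
7. n4.ok = true  [A₀.ok == true]
8. n6.acc = 16  [terminal]
9. n7.fin = 3  [terminal]
10. n8.fin = 0  [terminal]
11. n5.acc = true  [b₀.fin > 2]
12. n5.idx = -4  [-4]
13. n10.fin = true  [terminal]
14. n9.acc = false  [e.fin == false]
15. n9.idx = -7  [-7]
16. n4.hot = false  [B₀.idx == A.mk]
17. n2.hot = false  [A₀.ok and A₁.hot]
18. n1.hot = true  [true]
19. n11.mk = 3  [3]
20. n11.ok = false  [A₀.hot == false]
21. n12.idx = "zk"  [terminal]
22. n11.hot = true  [A.mk > 2]
23. n15.mk = -6  [-6]
24. n15.ok = true  [true]
25. n16.fin = true  [terminal]
26. n15.hot = true  [e.fin == true]
27. n17.mk = 5  [5]
28. n17.ok = true  [A₀.hot == true]
29. n18.acc = -7  [terminal]
30. n17.hot = true  [true]
31. n14.acc = false  [A₀.hot == false]
32. n14.idx = 29  [29]
33. n20.idx = "wp"  [terminal]
34. n22.mk = 6  [6]
35. n22.ok = true  [true]
36. n23.fin = 27  [terminal]
37. n24.fin = true  [terminal]
38. n25.idx = "vy"  [terminal]
39. n22.hot = true  [e.fin == true]
40. n21.sig = 27  [27]
41. n21.depth = false  [A.hot == false]
42. n21.lim = 7  [7]
43. n21.env = 13  [13]
44. n19.acc = true  [S.depth == false]
45. n19.idx = 11  [(if S.depth then S.sig else S.lim) + 4]
46. n13.acc = true  [B₁.idx > 28]
47. n13.idx = 11  [B₂.idx + B₁.idx - 29]
48. n0.sig = 3  [3]
49. n0.depth = false  [A₀.hot == false]
50. n0.lim = 21  [B.idx * -1 + 32]
51. n0.env = -9  [B.idx * 3 - 42]

-9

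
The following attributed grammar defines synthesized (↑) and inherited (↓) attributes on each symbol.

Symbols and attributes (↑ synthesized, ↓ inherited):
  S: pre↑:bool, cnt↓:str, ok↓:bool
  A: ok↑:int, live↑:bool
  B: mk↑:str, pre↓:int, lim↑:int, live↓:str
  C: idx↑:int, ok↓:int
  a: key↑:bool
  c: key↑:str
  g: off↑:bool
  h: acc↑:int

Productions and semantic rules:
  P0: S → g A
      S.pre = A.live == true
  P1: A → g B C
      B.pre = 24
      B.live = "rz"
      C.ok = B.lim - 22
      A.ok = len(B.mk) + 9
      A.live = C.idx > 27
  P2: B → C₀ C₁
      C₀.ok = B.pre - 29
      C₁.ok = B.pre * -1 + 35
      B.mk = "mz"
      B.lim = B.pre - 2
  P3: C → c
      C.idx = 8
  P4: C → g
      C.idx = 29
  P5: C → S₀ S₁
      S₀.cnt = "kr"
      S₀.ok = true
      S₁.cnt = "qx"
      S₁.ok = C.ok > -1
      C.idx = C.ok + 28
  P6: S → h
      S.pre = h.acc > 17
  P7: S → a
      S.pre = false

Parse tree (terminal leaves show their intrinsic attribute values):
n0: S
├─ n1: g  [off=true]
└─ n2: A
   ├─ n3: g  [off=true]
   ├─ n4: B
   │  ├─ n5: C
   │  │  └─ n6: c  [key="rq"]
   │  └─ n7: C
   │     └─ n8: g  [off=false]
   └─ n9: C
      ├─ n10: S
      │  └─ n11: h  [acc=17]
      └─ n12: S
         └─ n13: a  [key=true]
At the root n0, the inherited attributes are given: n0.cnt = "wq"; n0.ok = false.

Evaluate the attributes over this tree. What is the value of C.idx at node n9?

28

1. n0.cnt = "wq"  [given at root]
2. n0.ok = false  [given at root]
3. n1.off = true  [terminal]
4. n3.off = true  [terminal]
5. n4.pre = 24  [24]
6. n4.live = "rz"  ["rz"]
7. n5.ok = -5  [B.pre - 29]
8. n6.key = "rq"  [terminal]
9. n5.idx = 8  [8]
10. n7.ok = 11  [B.pre * -1 + 35]
11. n8.off = false  [terminal]
12. n7.idx = 29  [29]
13. n4.mk = "mz"  ["mz"]
14. n4.lim = 22  [B.pre - 2]
15. n9.ok = 0  [B.lim - 22]
16. n10.cnt = "kr"  ["kr"]
17. n10.ok = true  [true]
18. n11.acc = 17  [terminal]
19. n10.pre = false  [h.acc > 17]
20. n12.cnt = "qx"  ["qx"]
21. n12.ok = true  [C.ok > -1]
22. n13.key = true  [terminal]
23. n12.pre = false  [false]
24. n9.idx = 28  [C.ok + 28]
25. n2.ok = 11  [len(B.mk) + 9]
26. n2.live = true  [C.idx > 27]
27. n0.pre = true  [A.live == true]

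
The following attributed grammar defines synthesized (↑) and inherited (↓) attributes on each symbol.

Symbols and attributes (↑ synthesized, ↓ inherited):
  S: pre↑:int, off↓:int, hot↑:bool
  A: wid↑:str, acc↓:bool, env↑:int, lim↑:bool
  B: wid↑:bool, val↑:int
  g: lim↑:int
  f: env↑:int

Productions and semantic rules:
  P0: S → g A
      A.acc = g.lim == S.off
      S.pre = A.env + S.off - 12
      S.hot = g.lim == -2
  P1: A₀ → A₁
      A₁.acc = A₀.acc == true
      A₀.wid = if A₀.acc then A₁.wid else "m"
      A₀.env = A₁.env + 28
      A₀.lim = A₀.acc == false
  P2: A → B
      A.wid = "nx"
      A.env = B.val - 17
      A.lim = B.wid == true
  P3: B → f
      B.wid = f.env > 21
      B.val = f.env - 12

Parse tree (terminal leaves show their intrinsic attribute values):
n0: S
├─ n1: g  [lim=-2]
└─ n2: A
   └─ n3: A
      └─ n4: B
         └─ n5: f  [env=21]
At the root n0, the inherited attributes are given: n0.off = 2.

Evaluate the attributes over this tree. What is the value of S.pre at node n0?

1. n0.off = 2  [given at root]
2. n1.lim = -2  [terminal]
3. n2.acc = false  [g.lim == S.off]
4. n3.acc = false  [A₀.acc == true]
5. n5.env = 21  [terminal]
6. n4.wid = false  [f.env > 21]
7. n4.val = 9  [f.env - 12]
8. n3.wid = "nx"  ["nx"]
9. n3.env = -8  [B.val - 17]
10. n3.lim = false  [B.wid == true]
11. n2.wid = "m"  [if A₀.acc then A₁.wid else "m"]
12. n2.env = 20  [A₁.env + 28]
13. n2.lim = true  [A₀.acc == false]
14. n0.pre = 10  [A.env + S.off - 12]
15. n0.hot = true  [g.lim == -2]

10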